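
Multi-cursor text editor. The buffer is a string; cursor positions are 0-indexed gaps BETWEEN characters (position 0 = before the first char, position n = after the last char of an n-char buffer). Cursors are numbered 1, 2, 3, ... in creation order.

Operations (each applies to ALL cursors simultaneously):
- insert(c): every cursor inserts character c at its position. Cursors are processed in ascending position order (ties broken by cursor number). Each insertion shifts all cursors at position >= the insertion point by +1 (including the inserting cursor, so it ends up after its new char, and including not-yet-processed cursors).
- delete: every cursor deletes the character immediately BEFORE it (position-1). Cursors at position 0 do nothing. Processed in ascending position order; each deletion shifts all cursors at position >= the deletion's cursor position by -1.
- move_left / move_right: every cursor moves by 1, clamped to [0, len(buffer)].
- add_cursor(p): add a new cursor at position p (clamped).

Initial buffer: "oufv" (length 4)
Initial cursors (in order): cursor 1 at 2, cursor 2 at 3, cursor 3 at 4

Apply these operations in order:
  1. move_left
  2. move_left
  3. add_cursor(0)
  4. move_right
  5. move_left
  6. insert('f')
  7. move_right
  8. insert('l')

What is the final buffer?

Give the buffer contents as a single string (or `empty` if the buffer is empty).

After op 1 (move_left): buffer="oufv" (len 4), cursors c1@1 c2@2 c3@3, authorship ....
After op 2 (move_left): buffer="oufv" (len 4), cursors c1@0 c2@1 c3@2, authorship ....
After op 3 (add_cursor(0)): buffer="oufv" (len 4), cursors c1@0 c4@0 c2@1 c3@2, authorship ....
After op 4 (move_right): buffer="oufv" (len 4), cursors c1@1 c4@1 c2@2 c3@3, authorship ....
After op 5 (move_left): buffer="oufv" (len 4), cursors c1@0 c4@0 c2@1 c3@2, authorship ....
After op 6 (insert('f')): buffer="ffofuffv" (len 8), cursors c1@2 c4@2 c2@4 c3@6, authorship 14.2.3..
After op 7 (move_right): buffer="ffofuffv" (len 8), cursors c1@3 c4@3 c2@5 c3@7, authorship 14.2.3..
After op 8 (insert('l')): buffer="ffollfulfflv" (len 12), cursors c1@5 c4@5 c2@8 c3@11, authorship 14.142.23.3.

Answer: ffollfulfflv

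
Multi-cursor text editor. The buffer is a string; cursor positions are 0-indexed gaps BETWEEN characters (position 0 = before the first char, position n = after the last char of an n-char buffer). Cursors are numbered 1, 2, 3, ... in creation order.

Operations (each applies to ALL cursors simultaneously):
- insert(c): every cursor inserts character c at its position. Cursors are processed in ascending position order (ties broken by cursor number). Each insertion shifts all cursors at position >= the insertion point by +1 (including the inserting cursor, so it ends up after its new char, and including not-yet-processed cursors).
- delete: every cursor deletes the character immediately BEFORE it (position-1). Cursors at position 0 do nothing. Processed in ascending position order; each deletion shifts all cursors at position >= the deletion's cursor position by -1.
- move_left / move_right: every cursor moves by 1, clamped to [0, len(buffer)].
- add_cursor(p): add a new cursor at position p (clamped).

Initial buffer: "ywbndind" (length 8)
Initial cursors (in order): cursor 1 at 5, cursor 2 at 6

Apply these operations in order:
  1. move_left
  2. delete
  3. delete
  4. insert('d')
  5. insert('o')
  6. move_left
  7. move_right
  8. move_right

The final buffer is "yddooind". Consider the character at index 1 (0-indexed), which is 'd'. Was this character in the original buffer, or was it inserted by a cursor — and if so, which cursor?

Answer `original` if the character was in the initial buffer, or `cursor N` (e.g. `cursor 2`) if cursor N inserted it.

Answer: cursor 1

Derivation:
After op 1 (move_left): buffer="ywbndind" (len 8), cursors c1@4 c2@5, authorship ........
After op 2 (delete): buffer="ywbind" (len 6), cursors c1@3 c2@3, authorship ......
After op 3 (delete): buffer="yind" (len 4), cursors c1@1 c2@1, authorship ....
After op 4 (insert('d')): buffer="yddind" (len 6), cursors c1@3 c2@3, authorship .12...
After op 5 (insert('o')): buffer="yddooind" (len 8), cursors c1@5 c2@5, authorship .1212...
After op 6 (move_left): buffer="yddooind" (len 8), cursors c1@4 c2@4, authorship .1212...
After op 7 (move_right): buffer="yddooind" (len 8), cursors c1@5 c2@5, authorship .1212...
After op 8 (move_right): buffer="yddooind" (len 8), cursors c1@6 c2@6, authorship .1212...
Authorship (.=original, N=cursor N): . 1 2 1 2 . . .
Index 1: author = 1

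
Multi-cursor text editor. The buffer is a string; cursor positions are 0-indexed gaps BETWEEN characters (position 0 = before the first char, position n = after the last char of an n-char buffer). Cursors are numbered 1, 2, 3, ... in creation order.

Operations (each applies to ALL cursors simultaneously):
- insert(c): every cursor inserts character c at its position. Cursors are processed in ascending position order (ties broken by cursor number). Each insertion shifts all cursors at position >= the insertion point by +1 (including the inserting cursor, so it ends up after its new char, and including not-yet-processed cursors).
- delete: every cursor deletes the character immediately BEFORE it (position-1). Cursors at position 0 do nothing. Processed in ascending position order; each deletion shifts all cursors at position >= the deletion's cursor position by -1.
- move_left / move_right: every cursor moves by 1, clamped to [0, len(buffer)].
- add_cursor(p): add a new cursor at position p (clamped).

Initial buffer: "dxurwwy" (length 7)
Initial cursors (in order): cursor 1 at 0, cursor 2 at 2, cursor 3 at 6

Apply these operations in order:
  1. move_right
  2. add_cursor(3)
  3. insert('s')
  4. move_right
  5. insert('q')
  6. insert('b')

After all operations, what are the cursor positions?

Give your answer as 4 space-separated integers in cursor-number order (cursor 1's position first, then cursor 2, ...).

After op 1 (move_right): buffer="dxurwwy" (len 7), cursors c1@1 c2@3 c3@7, authorship .......
After op 2 (add_cursor(3)): buffer="dxurwwy" (len 7), cursors c1@1 c2@3 c4@3 c3@7, authorship .......
After op 3 (insert('s')): buffer="dsxussrwwys" (len 11), cursors c1@2 c2@6 c4@6 c3@11, authorship .1..24....3
After op 4 (move_right): buffer="dsxussrwwys" (len 11), cursors c1@3 c2@7 c4@7 c3@11, authorship .1..24....3
After op 5 (insert('q')): buffer="dsxqussrqqwwysq" (len 15), cursors c1@4 c2@10 c4@10 c3@15, authorship .1.1.24.24...33
After op 6 (insert('b')): buffer="dsxqbussrqqbbwwysqb" (len 19), cursors c1@5 c2@13 c4@13 c3@19, authorship .1.11.24.2424...333

Answer: 5 13 19 13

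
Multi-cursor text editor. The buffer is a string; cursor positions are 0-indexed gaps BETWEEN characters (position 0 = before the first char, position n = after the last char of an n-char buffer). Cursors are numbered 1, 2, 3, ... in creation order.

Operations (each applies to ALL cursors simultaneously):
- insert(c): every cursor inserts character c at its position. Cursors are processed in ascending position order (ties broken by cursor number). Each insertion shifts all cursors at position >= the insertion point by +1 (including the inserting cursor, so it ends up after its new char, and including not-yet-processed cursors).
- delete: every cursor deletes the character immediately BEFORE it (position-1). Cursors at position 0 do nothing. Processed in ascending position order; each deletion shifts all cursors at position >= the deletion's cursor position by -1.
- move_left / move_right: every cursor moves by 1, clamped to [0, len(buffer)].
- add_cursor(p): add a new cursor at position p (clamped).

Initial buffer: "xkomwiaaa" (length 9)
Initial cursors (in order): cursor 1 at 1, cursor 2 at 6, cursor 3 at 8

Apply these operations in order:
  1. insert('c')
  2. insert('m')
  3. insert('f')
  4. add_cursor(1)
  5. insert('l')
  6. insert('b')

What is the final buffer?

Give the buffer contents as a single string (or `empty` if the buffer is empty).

Answer: xlbcmflbkomwicmflbaacmflba

Derivation:
After op 1 (insert('c')): buffer="xckomwicaaca" (len 12), cursors c1@2 c2@8 c3@11, authorship .1.....2..3.
After op 2 (insert('m')): buffer="xcmkomwicmaacma" (len 15), cursors c1@3 c2@10 c3@14, authorship .11.....22..33.
After op 3 (insert('f')): buffer="xcmfkomwicmfaacmfa" (len 18), cursors c1@4 c2@12 c3@17, authorship .111.....222..333.
After op 4 (add_cursor(1)): buffer="xcmfkomwicmfaacmfa" (len 18), cursors c4@1 c1@4 c2@12 c3@17, authorship .111.....222..333.
After op 5 (insert('l')): buffer="xlcmflkomwicmflaacmfla" (len 22), cursors c4@2 c1@6 c2@15 c3@21, authorship .41111.....2222..3333.
After op 6 (insert('b')): buffer="xlbcmflbkomwicmflbaacmflba" (len 26), cursors c4@3 c1@8 c2@18 c3@25, authorship .4411111.....22222..33333.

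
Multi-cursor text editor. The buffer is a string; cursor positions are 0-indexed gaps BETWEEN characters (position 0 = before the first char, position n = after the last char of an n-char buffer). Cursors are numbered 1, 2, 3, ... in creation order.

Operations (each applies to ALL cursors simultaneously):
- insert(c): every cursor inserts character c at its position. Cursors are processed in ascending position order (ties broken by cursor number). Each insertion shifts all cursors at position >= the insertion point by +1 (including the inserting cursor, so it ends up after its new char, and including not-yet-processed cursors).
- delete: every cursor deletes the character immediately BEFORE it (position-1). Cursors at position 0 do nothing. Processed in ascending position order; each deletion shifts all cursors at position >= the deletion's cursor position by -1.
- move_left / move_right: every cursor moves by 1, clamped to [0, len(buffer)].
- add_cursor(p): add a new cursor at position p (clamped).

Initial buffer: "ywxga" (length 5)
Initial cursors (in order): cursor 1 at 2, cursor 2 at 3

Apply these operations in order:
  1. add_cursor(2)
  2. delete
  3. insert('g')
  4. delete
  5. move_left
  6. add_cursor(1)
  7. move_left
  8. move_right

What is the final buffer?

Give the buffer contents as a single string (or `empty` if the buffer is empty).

After op 1 (add_cursor(2)): buffer="ywxga" (len 5), cursors c1@2 c3@2 c2@3, authorship .....
After op 2 (delete): buffer="ga" (len 2), cursors c1@0 c2@0 c3@0, authorship ..
After op 3 (insert('g')): buffer="gggga" (len 5), cursors c1@3 c2@3 c3@3, authorship 123..
After op 4 (delete): buffer="ga" (len 2), cursors c1@0 c2@0 c3@0, authorship ..
After op 5 (move_left): buffer="ga" (len 2), cursors c1@0 c2@0 c3@0, authorship ..
After op 6 (add_cursor(1)): buffer="ga" (len 2), cursors c1@0 c2@0 c3@0 c4@1, authorship ..
After op 7 (move_left): buffer="ga" (len 2), cursors c1@0 c2@0 c3@0 c4@0, authorship ..
After op 8 (move_right): buffer="ga" (len 2), cursors c1@1 c2@1 c3@1 c4@1, authorship ..

Answer: ga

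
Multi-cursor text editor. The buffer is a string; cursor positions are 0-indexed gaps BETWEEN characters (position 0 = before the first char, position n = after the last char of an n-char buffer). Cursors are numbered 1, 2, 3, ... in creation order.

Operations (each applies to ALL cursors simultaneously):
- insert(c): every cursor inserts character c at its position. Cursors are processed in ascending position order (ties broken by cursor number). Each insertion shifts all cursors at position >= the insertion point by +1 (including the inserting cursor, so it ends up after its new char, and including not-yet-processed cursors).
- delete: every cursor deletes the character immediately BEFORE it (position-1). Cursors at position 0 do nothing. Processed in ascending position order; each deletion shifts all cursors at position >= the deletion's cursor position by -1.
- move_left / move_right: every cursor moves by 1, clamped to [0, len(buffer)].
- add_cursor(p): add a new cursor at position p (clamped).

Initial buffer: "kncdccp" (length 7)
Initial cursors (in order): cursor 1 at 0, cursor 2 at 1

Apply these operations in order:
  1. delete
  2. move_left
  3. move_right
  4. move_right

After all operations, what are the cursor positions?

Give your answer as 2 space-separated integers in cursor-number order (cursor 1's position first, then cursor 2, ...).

Answer: 2 2

Derivation:
After op 1 (delete): buffer="ncdccp" (len 6), cursors c1@0 c2@0, authorship ......
After op 2 (move_left): buffer="ncdccp" (len 6), cursors c1@0 c2@0, authorship ......
After op 3 (move_right): buffer="ncdccp" (len 6), cursors c1@1 c2@1, authorship ......
After op 4 (move_right): buffer="ncdccp" (len 6), cursors c1@2 c2@2, authorship ......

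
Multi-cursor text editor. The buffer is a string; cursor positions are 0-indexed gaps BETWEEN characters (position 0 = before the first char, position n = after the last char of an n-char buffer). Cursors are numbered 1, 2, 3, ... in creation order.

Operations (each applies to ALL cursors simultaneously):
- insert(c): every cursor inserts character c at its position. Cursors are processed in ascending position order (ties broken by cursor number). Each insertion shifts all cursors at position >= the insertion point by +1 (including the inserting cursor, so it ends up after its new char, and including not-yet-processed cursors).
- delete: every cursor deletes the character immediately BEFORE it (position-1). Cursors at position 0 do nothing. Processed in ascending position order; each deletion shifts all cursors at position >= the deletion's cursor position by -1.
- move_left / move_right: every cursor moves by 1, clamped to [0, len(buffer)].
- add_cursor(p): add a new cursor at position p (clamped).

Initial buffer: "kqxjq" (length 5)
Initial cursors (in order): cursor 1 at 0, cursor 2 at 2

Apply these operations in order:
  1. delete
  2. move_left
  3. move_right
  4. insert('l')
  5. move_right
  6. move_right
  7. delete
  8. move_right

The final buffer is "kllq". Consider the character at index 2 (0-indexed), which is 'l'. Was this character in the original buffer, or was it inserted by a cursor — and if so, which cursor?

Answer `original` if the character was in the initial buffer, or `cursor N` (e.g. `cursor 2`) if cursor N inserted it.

Answer: cursor 2

Derivation:
After op 1 (delete): buffer="kxjq" (len 4), cursors c1@0 c2@1, authorship ....
After op 2 (move_left): buffer="kxjq" (len 4), cursors c1@0 c2@0, authorship ....
After op 3 (move_right): buffer="kxjq" (len 4), cursors c1@1 c2@1, authorship ....
After op 4 (insert('l')): buffer="kllxjq" (len 6), cursors c1@3 c2@3, authorship .12...
After op 5 (move_right): buffer="kllxjq" (len 6), cursors c1@4 c2@4, authorship .12...
After op 6 (move_right): buffer="kllxjq" (len 6), cursors c1@5 c2@5, authorship .12...
After op 7 (delete): buffer="kllq" (len 4), cursors c1@3 c2@3, authorship .12.
After op 8 (move_right): buffer="kllq" (len 4), cursors c1@4 c2@4, authorship .12.
Authorship (.=original, N=cursor N): . 1 2 .
Index 2: author = 2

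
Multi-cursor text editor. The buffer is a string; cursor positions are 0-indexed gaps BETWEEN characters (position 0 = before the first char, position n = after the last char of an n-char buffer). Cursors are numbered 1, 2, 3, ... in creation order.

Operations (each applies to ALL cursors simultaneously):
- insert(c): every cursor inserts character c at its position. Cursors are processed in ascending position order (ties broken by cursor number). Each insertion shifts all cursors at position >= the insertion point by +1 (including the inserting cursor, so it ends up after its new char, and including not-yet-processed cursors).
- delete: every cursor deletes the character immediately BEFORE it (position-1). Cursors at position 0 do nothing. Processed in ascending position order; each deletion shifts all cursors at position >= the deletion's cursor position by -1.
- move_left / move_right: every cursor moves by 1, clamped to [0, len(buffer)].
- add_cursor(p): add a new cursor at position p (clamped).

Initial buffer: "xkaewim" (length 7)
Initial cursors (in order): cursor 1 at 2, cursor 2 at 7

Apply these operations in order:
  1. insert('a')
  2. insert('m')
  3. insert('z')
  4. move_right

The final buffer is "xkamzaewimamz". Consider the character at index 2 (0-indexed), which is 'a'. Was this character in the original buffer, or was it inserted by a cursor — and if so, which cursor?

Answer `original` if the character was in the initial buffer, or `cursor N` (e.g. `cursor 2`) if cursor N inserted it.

Answer: cursor 1

Derivation:
After op 1 (insert('a')): buffer="xkaaewima" (len 9), cursors c1@3 c2@9, authorship ..1.....2
After op 2 (insert('m')): buffer="xkamaewimam" (len 11), cursors c1@4 c2@11, authorship ..11.....22
After op 3 (insert('z')): buffer="xkamzaewimamz" (len 13), cursors c1@5 c2@13, authorship ..111.....222
After op 4 (move_right): buffer="xkamzaewimamz" (len 13), cursors c1@6 c2@13, authorship ..111.....222
Authorship (.=original, N=cursor N): . . 1 1 1 . . . . . 2 2 2
Index 2: author = 1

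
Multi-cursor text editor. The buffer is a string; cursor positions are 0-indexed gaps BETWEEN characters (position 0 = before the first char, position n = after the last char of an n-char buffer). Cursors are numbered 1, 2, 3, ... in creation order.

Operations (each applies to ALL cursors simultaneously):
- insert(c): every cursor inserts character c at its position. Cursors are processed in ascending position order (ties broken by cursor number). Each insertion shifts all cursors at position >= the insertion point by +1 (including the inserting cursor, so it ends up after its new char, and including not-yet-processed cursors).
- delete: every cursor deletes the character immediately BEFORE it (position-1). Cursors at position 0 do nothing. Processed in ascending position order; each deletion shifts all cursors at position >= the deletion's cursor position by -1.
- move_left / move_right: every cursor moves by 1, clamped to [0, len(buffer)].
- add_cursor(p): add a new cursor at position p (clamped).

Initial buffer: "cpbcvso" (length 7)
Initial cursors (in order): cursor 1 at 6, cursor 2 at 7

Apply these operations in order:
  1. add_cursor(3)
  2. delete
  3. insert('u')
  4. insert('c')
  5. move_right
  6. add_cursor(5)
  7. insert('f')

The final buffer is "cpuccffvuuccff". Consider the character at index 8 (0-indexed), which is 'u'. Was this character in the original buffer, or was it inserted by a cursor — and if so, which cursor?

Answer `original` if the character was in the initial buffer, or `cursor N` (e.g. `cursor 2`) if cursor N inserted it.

After op 1 (add_cursor(3)): buffer="cpbcvso" (len 7), cursors c3@3 c1@6 c2@7, authorship .......
After op 2 (delete): buffer="cpcv" (len 4), cursors c3@2 c1@4 c2@4, authorship ....
After op 3 (insert('u')): buffer="cpucvuu" (len 7), cursors c3@3 c1@7 c2@7, authorship ..3..12
After op 4 (insert('c')): buffer="cpuccvuucc" (len 10), cursors c3@4 c1@10 c2@10, authorship ..33..1212
After op 5 (move_right): buffer="cpuccvuucc" (len 10), cursors c3@5 c1@10 c2@10, authorship ..33..1212
After op 6 (add_cursor(5)): buffer="cpuccvuucc" (len 10), cursors c3@5 c4@5 c1@10 c2@10, authorship ..33..1212
After op 7 (insert('f')): buffer="cpuccffvuuccff" (len 14), cursors c3@7 c4@7 c1@14 c2@14, authorship ..33.34.121212
Authorship (.=original, N=cursor N): . . 3 3 . 3 4 . 1 2 1 2 1 2
Index 8: author = 1

Answer: cursor 1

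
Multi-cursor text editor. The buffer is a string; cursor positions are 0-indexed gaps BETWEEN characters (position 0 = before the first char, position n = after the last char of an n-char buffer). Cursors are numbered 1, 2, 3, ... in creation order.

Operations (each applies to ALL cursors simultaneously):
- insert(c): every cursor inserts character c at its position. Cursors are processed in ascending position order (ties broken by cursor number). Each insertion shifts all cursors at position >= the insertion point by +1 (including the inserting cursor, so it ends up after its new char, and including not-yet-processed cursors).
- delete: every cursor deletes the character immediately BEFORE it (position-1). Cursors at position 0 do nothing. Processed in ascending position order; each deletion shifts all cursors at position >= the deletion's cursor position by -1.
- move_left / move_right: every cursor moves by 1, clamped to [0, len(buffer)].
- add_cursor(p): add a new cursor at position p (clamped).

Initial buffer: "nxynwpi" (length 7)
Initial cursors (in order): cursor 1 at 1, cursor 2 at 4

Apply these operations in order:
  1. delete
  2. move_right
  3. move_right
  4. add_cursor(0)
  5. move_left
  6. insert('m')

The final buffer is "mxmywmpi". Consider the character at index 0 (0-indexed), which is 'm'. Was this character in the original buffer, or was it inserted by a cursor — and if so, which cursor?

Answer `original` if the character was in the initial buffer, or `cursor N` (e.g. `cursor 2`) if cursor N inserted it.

Answer: cursor 3

Derivation:
After op 1 (delete): buffer="xywpi" (len 5), cursors c1@0 c2@2, authorship .....
After op 2 (move_right): buffer="xywpi" (len 5), cursors c1@1 c2@3, authorship .....
After op 3 (move_right): buffer="xywpi" (len 5), cursors c1@2 c2@4, authorship .....
After op 4 (add_cursor(0)): buffer="xywpi" (len 5), cursors c3@0 c1@2 c2@4, authorship .....
After op 5 (move_left): buffer="xywpi" (len 5), cursors c3@0 c1@1 c2@3, authorship .....
After op 6 (insert('m')): buffer="mxmywmpi" (len 8), cursors c3@1 c1@3 c2@6, authorship 3.1..2..
Authorship (.=original, N=cursor N): 3 . 1 . . 2 . .
Index 0: author = 3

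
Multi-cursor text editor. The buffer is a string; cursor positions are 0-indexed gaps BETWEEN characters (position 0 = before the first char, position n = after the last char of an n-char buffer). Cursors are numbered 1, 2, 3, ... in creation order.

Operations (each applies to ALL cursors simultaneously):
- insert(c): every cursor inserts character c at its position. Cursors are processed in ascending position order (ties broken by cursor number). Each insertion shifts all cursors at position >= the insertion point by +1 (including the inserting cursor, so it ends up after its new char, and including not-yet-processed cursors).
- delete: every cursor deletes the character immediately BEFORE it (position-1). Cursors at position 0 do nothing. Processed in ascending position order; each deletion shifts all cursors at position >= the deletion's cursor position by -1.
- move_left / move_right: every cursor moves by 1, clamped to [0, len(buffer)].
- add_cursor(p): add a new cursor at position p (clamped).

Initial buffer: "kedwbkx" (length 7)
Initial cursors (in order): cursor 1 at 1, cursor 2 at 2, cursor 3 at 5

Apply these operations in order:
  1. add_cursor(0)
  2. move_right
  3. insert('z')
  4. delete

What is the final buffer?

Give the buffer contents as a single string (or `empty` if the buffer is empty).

After op 1 (add_cursor(0)): buffer="kedwbkx" (len 7), cursors c4@0 c1@1 c2@2 c3@5, authorship .......
After op 2 (move_right): buffer="kedwbkx" (len 7), cursors c4@1 c1@2 c2@3 c3@6, authorship .......
After op 3 (insert('z')): buffer="kzezdzwbkzx" (len 11), cursors c4@2 c1@4 c2@6 c3@10, authorship .4.1.2...3.
After op 4 (delete): buffer="kedwbkx" (len 7), cursors c4@1 c1@2 c2@3 c3@6, authorship .......

Answer: kedwbkx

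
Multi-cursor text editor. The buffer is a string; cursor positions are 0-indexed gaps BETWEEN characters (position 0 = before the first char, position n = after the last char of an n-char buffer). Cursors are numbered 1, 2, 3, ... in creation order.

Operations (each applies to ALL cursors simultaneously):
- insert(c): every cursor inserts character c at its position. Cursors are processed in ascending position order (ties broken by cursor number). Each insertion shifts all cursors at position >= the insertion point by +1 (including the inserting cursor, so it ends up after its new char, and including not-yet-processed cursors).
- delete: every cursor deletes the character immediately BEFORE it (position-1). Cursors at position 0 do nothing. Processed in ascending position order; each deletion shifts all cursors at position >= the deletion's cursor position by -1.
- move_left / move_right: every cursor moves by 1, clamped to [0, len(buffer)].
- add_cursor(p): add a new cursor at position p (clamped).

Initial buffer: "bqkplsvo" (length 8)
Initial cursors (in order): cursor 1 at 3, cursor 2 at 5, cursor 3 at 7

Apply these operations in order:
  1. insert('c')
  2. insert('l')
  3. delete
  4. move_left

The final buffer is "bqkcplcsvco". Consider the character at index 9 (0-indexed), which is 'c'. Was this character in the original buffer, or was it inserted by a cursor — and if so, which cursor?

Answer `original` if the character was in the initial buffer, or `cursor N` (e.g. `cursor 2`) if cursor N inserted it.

Answer: cursor 3

Derivation:
After op 1 (insert('c')): buffer="bqkcplcsvco" (len 11), cursors c1@4 c2@7 c3@10, authorship ...1..2..3.
After op 2 (insert('l')): buffer="bqkclplclsvclo" (len 14), cursors c1@5 c2@9 c3@13, authorship ...11..22..33.
After op 3 (delete): buffer="bqkcplcsvco" (len 11), cursors c1@4 c2@7 c3@10, authorship ...1..2..3.
After op 4 (move_left): buffer="bqkcplcsvco" (len 11), cursors c1@3 c2@6 c3@9, authorship ...1..2..3.
Authorship (.=original, N=cursor N): . . . 1 . . 2 . . 3 .
Index 9: author = 3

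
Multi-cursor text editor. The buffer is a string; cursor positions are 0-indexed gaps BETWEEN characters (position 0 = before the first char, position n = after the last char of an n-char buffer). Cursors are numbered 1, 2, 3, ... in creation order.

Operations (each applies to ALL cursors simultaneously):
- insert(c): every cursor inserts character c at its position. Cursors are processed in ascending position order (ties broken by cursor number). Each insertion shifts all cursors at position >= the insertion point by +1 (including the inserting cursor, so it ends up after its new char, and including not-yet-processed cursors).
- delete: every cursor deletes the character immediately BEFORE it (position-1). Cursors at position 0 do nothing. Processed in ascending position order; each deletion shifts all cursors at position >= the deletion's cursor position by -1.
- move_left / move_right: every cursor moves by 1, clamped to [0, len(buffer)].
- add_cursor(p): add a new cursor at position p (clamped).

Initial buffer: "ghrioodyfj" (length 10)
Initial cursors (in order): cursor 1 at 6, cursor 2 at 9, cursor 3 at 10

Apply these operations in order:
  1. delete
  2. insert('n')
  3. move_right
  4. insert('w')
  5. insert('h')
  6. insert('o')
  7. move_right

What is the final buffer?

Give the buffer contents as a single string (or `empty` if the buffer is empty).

After op 1 (delete): buffer="ghriody" (len 7), cursors c1@5 c2@7 c3@7, authorship .......
After op 2 (insert('n')): buffer="ghriondynn" (len 10), cursors c1@6 c2@10 c3@10, authorship .....1..23
After op 3 (move_right): buffer="ghriondynn" (len 10), cursors c1@7 c2@10 c3@10, authorship .....1..23
After op 4 (insert('w')): buffer="ghriondwynnww" (len 13), cursors c1@8 c2@13 c3@13, authorship .....1.1.2323
After op 5 (insert('h')): buffer="ghriondwhynnwwhh" (len 16), cursors c1@9 c2@16 c3@16, authorship .....1.11.232323
After op 6 (insert('o')): buffer="ghriondwhoynnwwhhoo" (len 19), cursors c1@10 c2@19 c3@19, authorship .....1.111.23232323
After op 7 (move_right): buffer="ghriondwhoynnwwhhoo" (len 19), cursors c1@11 c2@19 c3@19, authorship .....1.111.23232323

Answer: ghriondwhoynnwwhhoo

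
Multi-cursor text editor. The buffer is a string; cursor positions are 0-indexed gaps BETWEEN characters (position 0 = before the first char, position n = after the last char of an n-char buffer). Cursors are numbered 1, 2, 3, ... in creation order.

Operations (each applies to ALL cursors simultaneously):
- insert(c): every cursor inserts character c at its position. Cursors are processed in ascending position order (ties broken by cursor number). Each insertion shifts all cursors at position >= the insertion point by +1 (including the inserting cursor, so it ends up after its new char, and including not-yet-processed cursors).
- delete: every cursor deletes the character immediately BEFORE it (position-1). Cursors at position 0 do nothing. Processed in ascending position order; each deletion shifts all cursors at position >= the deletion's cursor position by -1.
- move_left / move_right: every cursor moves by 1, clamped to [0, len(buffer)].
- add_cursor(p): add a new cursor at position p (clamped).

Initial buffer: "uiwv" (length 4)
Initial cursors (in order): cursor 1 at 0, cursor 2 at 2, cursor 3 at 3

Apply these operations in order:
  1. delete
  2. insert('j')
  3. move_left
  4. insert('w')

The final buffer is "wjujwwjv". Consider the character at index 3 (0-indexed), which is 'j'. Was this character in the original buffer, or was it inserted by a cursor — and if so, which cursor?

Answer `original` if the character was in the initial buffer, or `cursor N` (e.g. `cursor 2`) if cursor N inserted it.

Answer: cursor 2

Derivation:
After op 1 (delete): buffer="uv" (len 2), cursors c1@0 c2@1 c3@1, authorship ..
After op 2 (insert('j')): buffer="jujjv" (len 5), cursors c1@1 c2@4 c3@4, authorship 1.23.
After op 3 (move_left): buffer="jujjv" (len 5), cursors c1@0 c2@3 c3@3, authorship 1.23.
After op 4 (insert('w')): buffer="wjujwwjv" (len 8), cursors c1@1 c2@6 c3@6, authorship 11.2233.
Authorship (.=original, N=cursor N): 1 1 . 2 2 3 3 .
Index 3: author = 2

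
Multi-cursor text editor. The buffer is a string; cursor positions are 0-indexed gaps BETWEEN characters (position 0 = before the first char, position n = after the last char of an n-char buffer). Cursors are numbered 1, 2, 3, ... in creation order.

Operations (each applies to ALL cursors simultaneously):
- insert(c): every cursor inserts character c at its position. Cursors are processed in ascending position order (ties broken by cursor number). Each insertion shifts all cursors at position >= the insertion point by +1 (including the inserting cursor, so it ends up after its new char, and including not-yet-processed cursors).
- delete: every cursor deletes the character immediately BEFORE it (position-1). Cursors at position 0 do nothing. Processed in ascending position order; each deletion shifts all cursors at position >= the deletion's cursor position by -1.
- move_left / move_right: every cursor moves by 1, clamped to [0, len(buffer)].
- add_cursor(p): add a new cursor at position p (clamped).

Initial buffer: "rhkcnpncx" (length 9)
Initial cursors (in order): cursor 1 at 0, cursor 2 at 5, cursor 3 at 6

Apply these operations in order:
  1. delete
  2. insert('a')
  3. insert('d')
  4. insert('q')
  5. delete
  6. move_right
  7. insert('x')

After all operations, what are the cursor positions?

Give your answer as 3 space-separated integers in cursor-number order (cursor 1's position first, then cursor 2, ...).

After op 1 (delete): buffer="rhkcncx" (len 7), cursors c1@0 c2@4 c3@4, authorship .......
After op 2 (insert('a')): buffer="arhkcaancx" (len 10), cursors c1@1 c2@7 c3@7, authorship 1....23...
After op 3 (insert('d')): buffer="adrhkcaaddncx" (len 13), cursors c1@2 c2@10 c3@10, authorship 11....2323...
After op 4 (insert('q')): buffer="adqrhkcaaddqqncx" (len 16), cursors c1@3 c2@13 c3@13, authorship 111....232323...
After op 5 (delete): buffer="adrhkcaaddncx" (len 13), cursors c1@2 c2@10 c3@10, authorship 11....2323...
After op 6 (move_right): buffer="adrhkcaaddncx" (len 13), cursors c1@3 c2@11 c3@11, authorship 11....2323...
After op 7 (insert('x')): buffer="adrxhkcaaddnxxcx" (len 16), cursors c1@4 c2@14 c3@14, authorship 11.1...2323.23..

Answer: 4 14 14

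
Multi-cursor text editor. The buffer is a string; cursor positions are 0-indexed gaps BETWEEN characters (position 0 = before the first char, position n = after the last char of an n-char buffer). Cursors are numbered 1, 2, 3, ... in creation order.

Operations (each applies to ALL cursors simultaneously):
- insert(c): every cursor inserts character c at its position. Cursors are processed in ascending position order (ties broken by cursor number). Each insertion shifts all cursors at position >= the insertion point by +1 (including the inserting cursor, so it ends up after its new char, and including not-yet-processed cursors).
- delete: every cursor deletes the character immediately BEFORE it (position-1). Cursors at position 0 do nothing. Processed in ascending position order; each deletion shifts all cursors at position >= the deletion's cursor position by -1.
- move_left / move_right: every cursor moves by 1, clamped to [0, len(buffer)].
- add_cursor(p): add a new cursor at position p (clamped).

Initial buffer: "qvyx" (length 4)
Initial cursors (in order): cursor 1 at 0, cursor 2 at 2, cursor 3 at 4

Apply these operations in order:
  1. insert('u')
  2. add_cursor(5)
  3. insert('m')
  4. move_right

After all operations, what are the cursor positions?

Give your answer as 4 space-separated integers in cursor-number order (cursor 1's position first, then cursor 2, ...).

Answer: 3 7 11 9

Derivation:
After op 1 (insert('u')): buffer="uqvuyxu" (len 7), cursors c1@1 c2@4 c3@7, authorship 1..2..3
After op 2 (add_cursor(5)): buffer="uqvuyxu" (len 7), cursors c1@1 c2@4 c4@5 c3@7, authorship 1..2..3
After op 3 (insert('m')): buffer="umqvumymxum" (len 11), cursors c1@2 c2@6 c4@8 c3@11, authorship 11..22.4.33
After op 4 (move_right): buffer="umqvumymxum" (len 11), cursors c1@3 c2@7 c4@9 c3@11, authorship 11..22.4.33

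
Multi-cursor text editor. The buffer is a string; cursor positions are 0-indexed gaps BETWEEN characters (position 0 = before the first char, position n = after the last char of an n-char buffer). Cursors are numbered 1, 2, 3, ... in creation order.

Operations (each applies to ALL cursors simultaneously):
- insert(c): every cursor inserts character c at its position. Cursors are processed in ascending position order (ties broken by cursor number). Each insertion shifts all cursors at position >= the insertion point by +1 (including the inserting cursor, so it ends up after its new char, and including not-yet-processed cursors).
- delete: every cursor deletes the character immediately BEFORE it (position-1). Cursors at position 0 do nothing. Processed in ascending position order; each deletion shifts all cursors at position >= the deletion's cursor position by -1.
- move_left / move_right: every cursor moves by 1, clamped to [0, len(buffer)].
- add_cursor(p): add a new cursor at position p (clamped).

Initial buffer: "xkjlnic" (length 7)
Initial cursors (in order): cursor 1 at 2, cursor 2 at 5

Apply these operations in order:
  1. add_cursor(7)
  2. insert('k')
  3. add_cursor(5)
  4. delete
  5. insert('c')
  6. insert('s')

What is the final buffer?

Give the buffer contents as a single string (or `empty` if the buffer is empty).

Answer: xkcsjcsncsiccs

Derivation:
After op 1 (add_cursor(7)): buffer="xkjlnic" (len 7), cursors c1@2 c2@5 c3@7, authorship .......
After op 2 (insert('k')): buffer="xkkjlnkick" (len 10), cursors c1@3 c2@7 c3@10, authorship ..1...2..3
After op 3 (add_cursor(5)): buffer="xkkjlnkick" (len 10), cursors c1@3 c4@5 c2@7 c3@10, authorship ..1...2..3
After op 4 (delete): buffer="xkjnic" (len 6), cursors c1@2 c4@3 c2@4 c3@6, authorship ......
After op 5 (insert('c')): buffer="xkcjcncicc" (len 10), cursors c1@3 c4@5 c2@7 c3@10, authorship ..1.4.2..3
After op 6 (insert('s')): buffer="xkcsjcsncsiccs" (len 14), cursors c1@4 c4@7 c2@10 c3@14, authorship ..11.44.22..33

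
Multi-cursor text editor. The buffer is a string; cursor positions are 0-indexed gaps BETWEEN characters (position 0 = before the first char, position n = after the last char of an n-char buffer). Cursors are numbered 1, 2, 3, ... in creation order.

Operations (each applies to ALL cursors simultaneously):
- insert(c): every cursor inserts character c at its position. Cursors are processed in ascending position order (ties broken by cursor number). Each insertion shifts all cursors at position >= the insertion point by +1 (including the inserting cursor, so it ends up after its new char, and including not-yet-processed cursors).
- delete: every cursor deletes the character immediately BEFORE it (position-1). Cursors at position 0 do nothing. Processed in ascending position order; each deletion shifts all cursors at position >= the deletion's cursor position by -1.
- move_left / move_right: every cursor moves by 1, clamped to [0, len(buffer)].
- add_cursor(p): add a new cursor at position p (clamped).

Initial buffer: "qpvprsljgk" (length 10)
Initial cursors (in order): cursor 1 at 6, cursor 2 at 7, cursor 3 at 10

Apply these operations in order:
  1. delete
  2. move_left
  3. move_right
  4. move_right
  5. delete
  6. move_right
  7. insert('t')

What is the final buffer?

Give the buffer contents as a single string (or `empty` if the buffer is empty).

After op 1 (delete): buffer="qpvprjg" (len 7), cursors c1@5 c2@5 c3@7, authorship .......
After op 2 (move_left): buffer="qpvprjg" (len 7), cursors c1@4 c2@4 c3@6, authorship .......
After op 3 (move_right): buffer="qpvprjg" (len 7), cursors c1@5 c2@5 c3@7, authorship .......
After op 4 (move_right): buffer="qpvprjg" (len 7), cursors c1@6 c2@6 c3@7, authorship .......
After op 5 (delete): buffer="qpvp" (len 4), cursors c1@4 c2@4 c3@4, authorship ....
After op 6 (move_right): buffer="qpvp" (len 4), cursors c1@4 c2@4 c3@4, authorship ....
After op 7 (insert('t')): buffer="qpvpttt" (len 7), cursors c1@7 c2@7 c3@7, authorship ....123

Answer: qpvpttt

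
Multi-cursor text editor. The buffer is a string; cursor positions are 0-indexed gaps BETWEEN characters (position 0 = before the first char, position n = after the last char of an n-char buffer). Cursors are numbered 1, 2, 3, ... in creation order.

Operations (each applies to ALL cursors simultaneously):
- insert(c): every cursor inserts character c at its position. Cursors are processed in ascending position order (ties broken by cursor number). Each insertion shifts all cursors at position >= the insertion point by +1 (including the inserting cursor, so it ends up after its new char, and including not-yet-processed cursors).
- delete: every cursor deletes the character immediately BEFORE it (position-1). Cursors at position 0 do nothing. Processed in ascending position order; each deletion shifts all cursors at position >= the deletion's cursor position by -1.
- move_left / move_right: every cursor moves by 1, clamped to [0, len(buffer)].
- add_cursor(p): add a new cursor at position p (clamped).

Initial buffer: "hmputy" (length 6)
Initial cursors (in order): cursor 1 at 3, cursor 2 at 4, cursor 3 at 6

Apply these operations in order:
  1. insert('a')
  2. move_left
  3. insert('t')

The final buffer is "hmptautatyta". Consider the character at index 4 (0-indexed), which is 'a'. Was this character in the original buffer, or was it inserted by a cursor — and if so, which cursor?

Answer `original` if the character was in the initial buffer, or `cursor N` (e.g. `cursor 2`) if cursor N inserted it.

After op 1 (insert('a')): buffer="hmpauatya" (len 9), cursors c1@4 c2@6 c3@9, authorship ...1.2..3
After op 2 (move_left): buffer="hmpauatya" (len 9), cursors c1@3 c2@5 c3@8, authorship ...1.2..3
After op 3 (insert('t')): buffer="hmptautatyta" (len 12), cursors c1@4 c2@7 c3@11, authorship ...11.22..33
Authorship (.=original, N=cursor N): . . . 1 1 . 2 2 . . 3 3
Index 4: author = 1

Answer: cursor 1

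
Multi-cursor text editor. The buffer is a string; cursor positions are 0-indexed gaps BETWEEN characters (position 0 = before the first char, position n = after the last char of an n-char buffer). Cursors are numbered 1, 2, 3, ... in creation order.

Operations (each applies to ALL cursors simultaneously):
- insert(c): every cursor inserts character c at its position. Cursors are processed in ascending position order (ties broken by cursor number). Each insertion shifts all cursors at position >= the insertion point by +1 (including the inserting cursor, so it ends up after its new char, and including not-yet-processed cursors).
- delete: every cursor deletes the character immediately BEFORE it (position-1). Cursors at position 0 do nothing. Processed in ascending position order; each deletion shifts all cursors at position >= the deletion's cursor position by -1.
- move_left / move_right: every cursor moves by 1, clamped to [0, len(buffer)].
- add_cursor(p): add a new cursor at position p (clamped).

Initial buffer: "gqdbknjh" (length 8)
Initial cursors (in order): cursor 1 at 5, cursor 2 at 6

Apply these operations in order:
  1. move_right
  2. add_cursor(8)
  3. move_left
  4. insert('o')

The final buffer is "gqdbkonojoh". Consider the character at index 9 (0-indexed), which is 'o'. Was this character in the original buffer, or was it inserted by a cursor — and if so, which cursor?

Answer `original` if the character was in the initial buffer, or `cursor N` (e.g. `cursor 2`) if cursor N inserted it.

Answer: cursor 3

Derivation:
After op 1 (move_right): buffer="gqdbknjh" (len 8), cursors c1@6 c2@7, authorship ........
After op 2 (add_cursor(8)): buffer="gqdbknjh" (len 8), cursors c1@6 c2@7 c3@8, authorship ........
After op 3 (move_left): buffer="gqdbknjh" (len 8), cursors c1@5 c2@6 c3@7, authorship ........
After op 4 (insert('o')): buffer="gqdbkonojoh" (len 11), cursors c1@6 c2@8 c3@10, authorship .....1.2.3.
Authorship (.=original, N=cursor N): . . . . . 1 . 2 . 3 .
Index 9: author = 3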